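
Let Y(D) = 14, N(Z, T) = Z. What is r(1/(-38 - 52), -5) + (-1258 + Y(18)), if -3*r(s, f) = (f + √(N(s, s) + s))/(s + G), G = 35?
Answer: -3917206/3149 - 2*I*√5/3149 ≈ -1244.0 - 0.0014202*I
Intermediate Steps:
r(s, f) = -(f + √2*√s)/(3*(35 + s)) (r(s, f) = -(f + √(s + s))/(3*(s + 35)) = -(f + √(2*s))/(3*(35 + s)) = -(f + √2*√s)/(3*(35 + s)))
r(1/(-38 - 52), -5) + (-1258 + Y(18)) = (-1*(-5) - √2*√(1/(-38 - 52)))/(3*(35 + 1/(-38 - 52))) + (-1258 + 14) = (5 - √2*√(1/(-90)))/(3*(35 + 1/(-90))) - 1244 = (5 - √2*√(-1/90))/(3*(35 - 1/90)) - 1244 = (5 - √2*I*√10/30)/(3*(3149/90)) - 1244 = (⅓)*(90/3149)*(5 - I*√5/15) - 1244 = (150/3149 - 2*I*√5/3149) - 1244 = -3917206/3149 - 2*I*√5/3149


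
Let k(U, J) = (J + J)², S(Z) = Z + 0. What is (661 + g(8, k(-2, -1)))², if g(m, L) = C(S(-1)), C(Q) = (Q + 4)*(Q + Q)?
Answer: 429025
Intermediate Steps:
S(Z) = Z
C(Q) = 2*Q*(4 + Q) (C(Q) = (4 + Q)*(2*Q) = 2*Q*(4 + Q))
k(U, J) = 4*J² (k(U, J) = (2*J)² = 4*J²)
g(m, L) = -6 (g(m, L) = 2*(-1)*(4 - 1) = 2*(-1)*3 = -6)
(661 + g(8, k(-2, -1)))² = (661 - 6)² = 655² = 429025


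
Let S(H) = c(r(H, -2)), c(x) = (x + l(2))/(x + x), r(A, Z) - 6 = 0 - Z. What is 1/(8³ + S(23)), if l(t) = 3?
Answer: 16/8203 ≈ 0.0019505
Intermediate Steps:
r(A, Z) = 6 - Z (r(A, Z) = 6 + (0 - Z) = 6 - Z)
c(x) = (3 + x)/(2*x) (c(x) = (x + 3)/(x + x) = (3 + x)/((2*x)) = (3 + x)*(1/(2*x)) = (3 + x)/(2*x))
S(H) = 11/16 (S(H) = (3 + (6 - 1*(-2)))/(2*(6 - 1*(-2))) = (3 + (6 + 2))/(2*(6 + 2)) = (½)*(3 + 8)/8 = (½)*(⅛)*11 = 11/16)
1/(8³ + S(23)) = 1/(8³ + 11/16) = 1/(512 + 11/16) = 1/(8203/16) = 16/8203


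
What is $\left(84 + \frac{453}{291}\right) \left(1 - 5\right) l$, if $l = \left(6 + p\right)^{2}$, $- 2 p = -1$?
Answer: $- \frac{1402531}{97} \approx -14459.0$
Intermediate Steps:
$p = \frac{1}{2}$ ($p = \left(- \frac{1}{2}\right) \left(-1\right) = \frac{1}{2} \approx 0.5$)
$l = \frac{169}{4}$ ($l = \left(6 + \frac{1}{2}\right)^{2} = \left(\frac{13}{2}\right)^{2} = \frac{169}{4} \approx 42.25$)
$\left(84 + \frac{453}{291}\right) \left(1 - 5\right) l = \left(84 + \frac{453}{291}\right) \left(1 - 5\right) \frac{169}{4} = \left(84 + 453 \cdot \frac{1}{291}\right) \left(\left(-4\right) \frac{169}{4}\right) = \left(84 + \frac{151}{97}\right) \left(-169\right) = \frac{8299}{97} \left(-169\right) = - \frac{1402531}{97}$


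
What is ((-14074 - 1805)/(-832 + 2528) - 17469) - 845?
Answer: -31076423/1696 ≈ -18323.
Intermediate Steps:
((-14074 - 1805)/(-832 + 2528) - 17469) - 845 = (-15879/1696 - 17469) - 845 = -29643303/1696 - 845 = -31076423/1696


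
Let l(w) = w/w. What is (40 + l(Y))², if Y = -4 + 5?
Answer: 1681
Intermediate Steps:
Y = 1
l(w) = 1
(40 + l(Y))² = (40 + 1)² = 41² = 1681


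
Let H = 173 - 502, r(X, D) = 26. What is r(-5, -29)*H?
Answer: -8554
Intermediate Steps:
H = -329
r(-5, -29)*H = 26*(-329) = -8554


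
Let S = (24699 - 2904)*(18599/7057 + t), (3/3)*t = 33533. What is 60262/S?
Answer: 212634467/2579013029550 ≈ 8.2448e-5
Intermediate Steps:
t = 33533
S = 5158026059100/7057 (S = (24699 - 2904)*(18599/7057 + 33533) = 21795*(18599*(1/7057) + 33533) = 21795*(18599/7057 + 33533) = 21795*(236660980/7057) = 5158026059100/7057 ≈ 7.3091e+8)
60262/S = 60262/(5158026059100/7057) = 60262*(7057/5158026059100) = 212634467/2579013029550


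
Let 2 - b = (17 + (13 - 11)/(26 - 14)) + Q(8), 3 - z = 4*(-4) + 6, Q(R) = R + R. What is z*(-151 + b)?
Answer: -14209/6 ≈ -2368.2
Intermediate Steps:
Q(R) = 2*R
z = 13 (z = 3 - (4*(-4) + 6) = 3 - (-16 + 6) = 3 - 1*(-10) = 3 + 10 = 13)
b = -187/6 (b = 2 - ((17 + (13 - 11)/(26 - 14)) + 2*8) = 2 - ((17 + 2/12) + 16) = 2 - ((17 + 2*(1/12)) + 16) = 2 - ((17 + ⅙) + 16) = 2 - (103/6 + 16) = 2 - 1*199/6 = 2 - 199/6 = -187/6 ≈ -31.167)
z*(-151 + b) = 13*(-151 - 187/6) = 13*(-1093/6) = -14209/6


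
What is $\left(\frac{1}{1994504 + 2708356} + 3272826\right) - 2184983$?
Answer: $\frac{5115973330981}{4702860} \approx 1.0878 \cdot 10^{6}$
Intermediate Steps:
$\left(\frac{1}{1994504 + 2708356} + 3272826\right) - 2184983 = \left(\frac{1}{4702860} + 3272826\right) - 2184983 = \frac{15391642482361}{4702860} - 2184983 = \frac{5115973330981}{4702860}$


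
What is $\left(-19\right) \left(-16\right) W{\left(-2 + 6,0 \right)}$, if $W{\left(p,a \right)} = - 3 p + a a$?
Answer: $-3648$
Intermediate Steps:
$W{\left(p,a \right)} = a^{2} - 3 p$ ($W{\left(p,a \right)} = - 3 p + a^{2} = a^{2} - 3 p$)
$\left(-19\right) \left(-16\right) W{\left(-2 + 6,0 \right)} = \left(-19\right) \left(-16\right) \left(0^{2} - 3 \left(-2 + 6\right)\right) = 304 \left(0 - 12\right) = 304 \left(-12\right) = -3648$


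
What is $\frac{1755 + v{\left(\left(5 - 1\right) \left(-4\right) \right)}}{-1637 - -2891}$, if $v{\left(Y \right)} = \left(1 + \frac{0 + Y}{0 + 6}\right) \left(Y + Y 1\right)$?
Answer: $\frac{5425}{3762} \approx 1.4421$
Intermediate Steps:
$v{\left(Y \right)} = 2 Y \left(1 + \frac{Y}{6}\right)$ ($v{\left(Y \right)} = \left(1 + \frac{Y}{6}\right) \left(Y + Y\right) = \left(1 + Y \frac{1}{6}\right) 2 Y = \left(1 + \frac{Y}{6}\right) 2 Y = 2 Y \left(1 + \frac{Y}{6}\right)$)
$\frac{1755 + v{\left(\left(5 - 1\right) \left(-4\right) \right)}}{-1637 - -2891} = \frac{1755 + \frac{\left(5 - 1\right) \left(-4\right) \left(6 + \left(5 - 1\right) \left(-4\right)\right)}{3}}{-1637 - -2891} = \frac{1755 + \frac{4 \left(-4\right) \left(6 + 4 \left(-4\right)\right)}{3}}{-1637 + 2891} = \frac{1755 + \frac{1}{3} \left(-16\right) \left(6 - 16\right)}{1254} = \left(1755 + \frac{1}{3} \left(-16\right) \left(-10\right)\right) \frac{1}{1254} = \left(1755 + \frac{160}{3}\right) \frac{1}{1254} = \frac{5425}{3} \cdot \frac{1}{1254} = \frac{5425}{3762}$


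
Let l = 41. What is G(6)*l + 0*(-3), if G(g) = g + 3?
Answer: 369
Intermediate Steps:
G(g) = 3 + g
G(6)*l + 0*(-3) = (3 + 6)*41 + 0*(-3) = 9*41 + 0 = 369 + 0 = 369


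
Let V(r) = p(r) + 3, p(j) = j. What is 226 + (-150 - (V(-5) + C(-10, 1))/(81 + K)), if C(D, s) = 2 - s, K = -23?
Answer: 4409/58 ≈ 76.017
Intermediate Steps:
V(r) = 3 + r (V(r) = r + 3 = 3 + r)
226 + (-150 - (V(-5) + C(-10, 1))/(81 + K)) = 226 + (-150 - ((3 - 5) + (2 - 1*1))/(81 - 23)) = 226 + (-150 - (-2 + (2 - 1))/58) = 226 + (-150 - (-2 + 1)/58) = 226 + (-150 - (-1)/58) = 226 + (-150 - 1*(-1/58)) = 226 + (-150 + 1/58) = 226 - 8699/58 = 4409/58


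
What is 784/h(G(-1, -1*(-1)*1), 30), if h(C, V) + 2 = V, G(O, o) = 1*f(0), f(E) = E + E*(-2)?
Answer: 28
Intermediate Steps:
f(E) = -E (f(E) = E - 2*E = -E)
G(O, o) = 0 (G(O, o) = 1*(-1*0) = 1*0 = 0)
h(C, V) = -2 + V
784/h(G(-1, -1*(-1)*1), 30) = 784/(-2 + 30) = 784/28 = 784*(1/28) = 28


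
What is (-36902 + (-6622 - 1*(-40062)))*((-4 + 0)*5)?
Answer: 69240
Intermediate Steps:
(-36902 + (-6622 - 1*(-40062)))*((-4 + 0)*5) = (-36902 + (-6622 + 40062))*(-4*5) = (-36902 + 33440)*(-20) = -3462*(-20) = 69240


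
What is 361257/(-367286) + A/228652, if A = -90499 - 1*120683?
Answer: -20020790952/10497584809 ≈ -1.9072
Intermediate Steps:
A = -211182 (A = -90499 - 120683 = -211182)
361257/(-367286) + A/228652 = 361257/(-367286) - 211182/228652 = 361257*(-1/367286) - 211182*1/228652 = -361257/367286 - 105591/114326 = -20020790952/10497584809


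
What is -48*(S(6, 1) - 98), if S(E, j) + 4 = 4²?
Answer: 4128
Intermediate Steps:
S(E, j) = 12 (S(E, j) = -4 + 4² = -4 + 16 = 12)
-48*(S(6, 1) - 98) = -48*(12 - 98) = -48*(-86) = 4128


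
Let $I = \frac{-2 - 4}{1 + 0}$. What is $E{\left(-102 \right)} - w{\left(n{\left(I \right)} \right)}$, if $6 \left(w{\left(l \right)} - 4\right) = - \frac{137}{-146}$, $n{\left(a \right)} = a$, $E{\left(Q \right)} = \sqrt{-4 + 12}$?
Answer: $- \frac{3641}{876} + 2 \sqrt{2} \approx -1.328$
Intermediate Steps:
$E{\left(Q \right)} = 2 \sqrt{2}$ ($E{\left(Q \right)} = \sqrt{8} = 2 \sqrt{2}$)
$I = -6$ ($I = - \frac{6}{1} = \left(-6\right) 1 = -6$)
$w{\left(l \right)} = \frac{3641}{876}$ ($w{\left(l \right)} = 4 + \frac{\left(-137\right) \frac{1}{-146}}{6} = 4 + \frac{\left(-137\right) \left(- \frac{1}{146}\right)}{6} = 4 + \frac{1}{6} \cdot \frac{137}{146} = 4 + \frac{137}{876} = \frac{3641}{876}$)
$E{\left(-102 \right)} - w{\left(n{\left(I \right)} \right)} = 2 \sqrt{2} - \frac{3641}{876} = - \frac{3641}{876} + 2 \sqrt{2}$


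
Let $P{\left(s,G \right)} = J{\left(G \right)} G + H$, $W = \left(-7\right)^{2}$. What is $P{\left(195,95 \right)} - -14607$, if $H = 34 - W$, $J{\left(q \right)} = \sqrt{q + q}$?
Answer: $14592 + 95 \sqrt{190} \approx 15901.0$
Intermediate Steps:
$J{\left(q \right)} = \sqrt{2} \sqrt{q}$ ($J{\left(q \right)} = \sqrt{2 q} = \sqrt{2} \sqrt{q}$)
$W = 49$
$H = -15$ ($H = 34 - 49 = -15$)
$P{\left(s,G \right)} = -15 + \sqrt{2} G^{\frac{3}{2}}$ ($P{\left(s,G \right)} = \sqrt{2} \sqrt{G} G - 15 = \sqrt{2} G^{\frac{3}{2}} - 15 = -15 + \sqrt{2} G^{\frac{3}{2}}$)
$P{\left(195,95 \right)} - -14607 = \left(-15 + \sqrt{2} \cdot 95^{\frac{3}{2}}\right) - -14607 = \left(-15 + \sqrt{2} \cdot 95 \sqrt{95}\right) + 14607 = \left(-15 + 95 \sqrt{190}\right) + 14607 = 14592 + 95 \sqrt{190}$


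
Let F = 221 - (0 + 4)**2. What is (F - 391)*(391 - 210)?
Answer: -33666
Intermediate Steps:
F = 205 (F = 221 - 1*4**2 = 221 - 1*16 = 221 - 16 = 205)
(F - 391)*(391 - 210) = (205 - 391)*(391 - 210) = -186*181 = -33666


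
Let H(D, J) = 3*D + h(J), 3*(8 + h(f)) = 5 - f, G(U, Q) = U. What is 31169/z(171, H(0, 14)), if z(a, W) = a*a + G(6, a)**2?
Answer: 31169/29277 ≈ 1.0646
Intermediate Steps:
h(f) = -19/3 - f/3 (h(f) = -8 + (5 - f)/3 = -8 + (5/3 - f/3) = -19/3 - f/3)
H(D, J) = -19/3 + 3*D - J/3 (H(D, J) = 3*D + (-19/3 - J/3) = -19/3 + 3*D - J/3)
z(a, W) = 36 + a**2 (z(a, W) = a*a + 6**2 = a**2 + 36 = 36 + a**2)
31169/z(171, H(0, 14)) = 31169/(36 + 171**2) = 31169/(36 + 29241) = 31169/29277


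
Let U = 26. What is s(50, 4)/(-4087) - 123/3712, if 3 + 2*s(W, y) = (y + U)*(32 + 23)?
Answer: -58353/248704 ≈ -0.23463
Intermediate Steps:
s(W, y) = 1427/2 + 55*y/2 (s(W, y) = -3/2 + ((y + 26)*(32 + 23))/2 = -3/2 + ((26 + y)*55)/2 = -3/2 + (1430 + 55*y)/2 = -3/2 + (715 + 55*y/2) = 1427/2 + 55*y/2)
s(50, 4)/(-4087) - 123/3712 = (1427/2 + (55/2)*4)/(-4087) - 123/3712 = (1427/2 + 110)*(-1/4087) - 123*1/3712 = (1647/2)*(-1/4087) - 123/3712 = -27/134 - 123/3712 = -58353/248704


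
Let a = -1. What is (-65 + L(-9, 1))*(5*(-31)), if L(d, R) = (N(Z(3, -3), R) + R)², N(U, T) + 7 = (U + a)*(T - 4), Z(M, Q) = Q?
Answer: 4495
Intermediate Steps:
N(U, T) = -7 + (-1 + U)*(-4 + T) (N(U, T) = -7 + (U - 1)*(T - 4) = -7 + (-1 + U)*(-4 + T))
L(d, R) = (9 - 3*R)² (L(d, R) = ((-3 - R - 4*(-3) + R*(-3)) + R)² = ((-3 - R + 12 - 3*R) + R)² = ((9 - 4*R) + R)² = (9 - 3*R)²)
(-65 + L(-9, 1))*(5*(-31)) = (-65 + 9*(3 - 1*1)²)*(5*(-31)) = (-65 + 9*(3 - 1)²)*(-155) = (-65 + 9*2²)*(-155) = (-65 + 9*4)*(-155) = (-65 + 36)*(-155) = -29*(-155) = 4495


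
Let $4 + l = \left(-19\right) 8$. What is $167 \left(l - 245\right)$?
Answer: $-66967$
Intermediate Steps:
$l = -156$ ($l = -4 - 152 = -156$)
$167 \left(l - 245\right) = 167 \left(-156 - 245\right) = 167 \left(-401\right) = -66967$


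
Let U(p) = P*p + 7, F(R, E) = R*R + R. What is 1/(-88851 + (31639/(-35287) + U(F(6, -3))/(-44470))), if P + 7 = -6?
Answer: -1569212890/139427522456027 ≈ -1.1255e-5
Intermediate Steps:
P = -13 (P = -7 - 6 = -13)
F(R, E) = R + R**2 (F(R, E) = R**2 + R = R + R**2)
U(p) = 7 - 13*p (U(p) = -13*p + 7 = 7 - 13*p)
1/(-88851 + (31639/(-35287) + U(F(6, -3))/(-44470))) = 1/(-88851 + (31639/(-35287) + (7 - 78*(1 + 6))/(-44470))) = 1/(-88851 + (31639*(-1/35287) + (7 - 78*7)*(-1/44470))) = 1/(-88851 + (-31639/35287 + (7 - 13*42)*(-1/44470))) = 1/(-88851 + (-31639/35287 + (7 - 546)*(-1/44470))) = 1/(-88851 + (-31639/35287 - 539*(-1/44470))) = 1/(-88851 + (-31639/35287 + 539/44470)) = 1/(-88851 - 1387966637/1569212890) = 1/(-139427522456027/1569212890) = -1569212890/139427522456027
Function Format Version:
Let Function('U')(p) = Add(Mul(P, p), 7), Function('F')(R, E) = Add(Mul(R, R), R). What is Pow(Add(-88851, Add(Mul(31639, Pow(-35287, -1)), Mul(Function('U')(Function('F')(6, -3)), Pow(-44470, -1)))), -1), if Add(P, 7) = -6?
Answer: Rational(-1569212890, 139427522456027) ≈ -1.1255e-5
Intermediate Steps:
P = -13 (P = Add(-7, -6) = -13)
Function('F')(R, E) = Add(R, Pow(R, 2)) (Function('F')(R, E) = Add(Pow(R, 2), R) = Add(R, Pow(R, 2)))
Function('U')(p) = Add(7, Mul(-13, p)) (Function('U')(p) = Add(Mul(-13, p), 7) = Add(7, Mul(-13, p)))
Pow(Add(-88851, Add(Mul(31639, Pow(-35287, -1)), Mul(Function('U')(Function('F')(6, -3)), Pow(-44470, -1)))), -1) = Pow(Add(-88851, Add(Mul(31639, Pow(-35287, -1)), Mul(Add(7, Mul(-13, Mul(6, Add(1, 6)))), Pow(-44470, -1)))), -1) = Pow(Add(-88851, Add(Mul(31639, Rational(-1, 35287)), Mul(Add(7, Mul(-13, Mul(6, 7))), Rational(-1, 44470)))), -1) = Pow(Add(-88851, Add(Rational(-31639, 35287), Mul(Add(7, Mul(-13, 42)), Rational(-1, 44470)))), -1) = Pow(Add(-88851, Add(Rational(-31639, 35287), Mul(Add(7, -546), Rational(-1, 44470)))), -1) = Pow(Add(-88851, Add(Rational(-31639, 35287), Mul(-539, Rational(-1, 44470)))), -1) = Pow(Add(-88851, Add(Rational(-31639, 35287), Rational(539, 44470))), -1) = Pow(Add(-88851, Rational(-1387966637, 1569212890)), -1) = Pow(Rational(-139427522456027, 1569212890), -1) = Rational(-1569212890, 139427522456027)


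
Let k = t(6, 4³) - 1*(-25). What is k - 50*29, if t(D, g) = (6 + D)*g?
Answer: -657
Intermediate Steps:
t(D, g) = g*(6 + D)
k = 793 (k = 4³*(6 + 6) - 1*(-25) = 64*12 + 25 = 768 + 25 = 793)
k - 50*29 = 793 - 50*29 = 793 - 1450 = -657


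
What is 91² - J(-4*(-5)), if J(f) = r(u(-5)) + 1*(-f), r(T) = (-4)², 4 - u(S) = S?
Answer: 8285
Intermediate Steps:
u(S) = 4 - S
r(T) = 16
J(f) = 16 - f (J(f) = 16 + 1*(-f) = 16 - f)
91² - J(-4*(-5)) = 91² - (16 - (-4)*(-5)) = 8281 - (16 - 1*20) = 8281 - (16 - 20) = 8281 - 1*(-4) = 8281 + 4 = 8285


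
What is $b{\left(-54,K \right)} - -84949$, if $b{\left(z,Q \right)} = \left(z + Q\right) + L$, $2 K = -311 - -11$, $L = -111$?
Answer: $84634$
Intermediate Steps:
$K = -150$ ($K = \frac{-311 - -11}{2} = \frac{-311 + 11}{2} = \frac{1}{2} \left(-300\right) = -150$)
$b{\left(z,Q \right)} = -111 + Q + z$ ($b{\left(z,Q \right)} = \left(z + Q\right) - 111 = \left(Q + z\right) - 111 = -111 + Q + z$)
$b{\left(-54,K \right)} - -84949 = \left(-111 - 150 - 54\right) - -84949 = -315 + 84949 = 84634$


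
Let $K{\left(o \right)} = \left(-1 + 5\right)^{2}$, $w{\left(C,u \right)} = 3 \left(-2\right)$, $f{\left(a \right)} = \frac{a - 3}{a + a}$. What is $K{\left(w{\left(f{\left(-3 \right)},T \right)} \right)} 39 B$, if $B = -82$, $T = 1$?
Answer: $-51168$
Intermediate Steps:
$f{\left(a \right)} = \frac{-3 + a}{2 a}$
$w{\left(C,u \right)} = -6$
$K{\left(o \right)} = 16$ ($K{\left(o \right)} = 4^{2} = 16$)
$K{\left(w{\left(f{\left(-3 \right)},T \right)} \right)} 39 B = 16 \cdot 39 \left(-82\right) = 624 \left(-82\right) = -51168$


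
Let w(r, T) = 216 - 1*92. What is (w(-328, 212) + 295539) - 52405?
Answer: 243258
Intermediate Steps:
w(r, T) = 124 (w(r, T) = 216 - 92 = 124)
(w(-328, 212) + 295539) - 52405 = (124 + 295539) - 52405 = 295663 - 52405 = 243258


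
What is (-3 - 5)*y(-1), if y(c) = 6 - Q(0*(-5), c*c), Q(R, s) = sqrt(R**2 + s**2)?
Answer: -40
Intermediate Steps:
y(c) = 6 - sqrt(c**4) (y(c) = 6 - sqrt((0*(-5))**2 + (c*c)**2) = 6 - sqrt(0**2 + (c**2)**2) = 6 - sqrt(0 + c**4) = 6 - sqrt(c**4))
(-3 - 5)*y(-1) = (-3 - 5)*(6 - sqrt((-1)**4)) = -8*(6 - sqrt(1)) = -8*(6 - 1*1) = -8*(6 - 1) = -8*5 = -40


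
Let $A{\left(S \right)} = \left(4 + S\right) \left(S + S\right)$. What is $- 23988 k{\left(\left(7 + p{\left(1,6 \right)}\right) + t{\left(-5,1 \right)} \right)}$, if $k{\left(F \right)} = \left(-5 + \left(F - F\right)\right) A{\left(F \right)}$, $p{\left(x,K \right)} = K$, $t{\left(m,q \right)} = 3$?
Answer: $76761600$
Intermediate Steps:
$A{\left(S \right)} = 2 S \left(4 + S\right)$ ($A{\left(S \right)} = \left(4 + S\right) 2 S = 2 S \left(4 + S\right)$)
$k{\left(F \right)} = - 10 F \left(4 + F\right)$ ($k{\left(F \right)} = \left(-5 + \left(F - F\right)\right) 2 F \left(4 + F\right) = \left(-5 + 0\right) 2 F \left(4 + F\right) = - 5 \cdot 2 F \left(4 + F\right) = - 10 F \left(4 + F\right)$)
$- 23988 k{\left(\left(7 + p{\left(1,6 \right)}\right) + t{\left(-5,1 \right)} \right)} = - 23988 \left(- 10 \left(\left(7 + 6\right) + 3\right) \left(4 + \left(\left(7 + 6\right) + 3\right)\right)\right) = - 23988 \left(- 10 \left(13 + 3\right) \left(4 + \left(13 + 3\right)\right)\right) = - 23988 \left(\left(-10\right) 16 \left(4 + 16\right)\right) = - 23988 \left(\left(-10\right) 16 \cdot 20\right) = \left(-23988\right) \left(-3200\right) = 76761600$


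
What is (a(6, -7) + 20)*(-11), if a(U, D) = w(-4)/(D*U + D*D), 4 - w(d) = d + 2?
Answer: -1606/7 ≈ -229.43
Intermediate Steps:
w(d) = 2 - d (w(d) = 4 - (d + 2) = 4 - (2 + d) = 4 + (-2 - d) = 2 - d)
a(U, D) = 6/(D² + D*U) (a(U, D) = (2 - 1*(-4))/(D*U + D*D) = (2 + 4)/(D*U + D²) = 6/(D² + D*U))
(a(6, -7) + 20)*(-11) = (6/(-7*(-7 + 6)) + 20)*(-11) = (6*(-⅐)/(-1) + 20)*(-11) = (6*(-⅐)*(-1) + 20)*(-11) = (6/7 + 20)*(-11) = (146/7)*(-11) = -1606/7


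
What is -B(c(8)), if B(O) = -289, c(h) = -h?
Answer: 289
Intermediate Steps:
-B(c(8)) = -1*(-289) = 289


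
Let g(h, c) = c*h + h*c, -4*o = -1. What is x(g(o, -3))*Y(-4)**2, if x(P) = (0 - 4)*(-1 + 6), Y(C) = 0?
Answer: 0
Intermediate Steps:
o = 1/4 (o = -1/4*(-1) = 1/4 ≈ 0.25000)
g(h, c) = 2*c*h (g(h, c) = c*h + c*h = 2*c*h)
x(P) = -20 (x(P) = -4*5 = -20)
x(g(o, -3))*Y(-4)**2 = -20*0**2 = -20*0 = 0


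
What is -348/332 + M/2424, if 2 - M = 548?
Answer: -42701/33532 ≈ -1.2734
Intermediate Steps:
M = -546 (M = 2 - 1*548 = 2 - 548 = -546)
-348/332 + M/2424 = -348/332 - 546/2424 = -348*1/332 - 546*1/2424 = -87/83 - 91/404 = -42701/33532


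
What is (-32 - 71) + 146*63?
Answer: 9095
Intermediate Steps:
(-32 - 71) + 146*63 = -103 + 9198 = 9095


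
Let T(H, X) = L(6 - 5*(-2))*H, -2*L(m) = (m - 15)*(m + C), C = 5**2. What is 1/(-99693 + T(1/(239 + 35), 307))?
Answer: -548/54631805 ≈ -1.0031e-5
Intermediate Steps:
C = 25
L(m) = -(-15 + m)*(25 + m)/2 (L(m) = -(m - 15)*(m + 25)/2 = -(-15 + m)*(25 + m)/2)
T(H, X) = -41*H/2 (T(H, X) = (375/2 - 5*(6 - 5*(-2)) - (6 - 5*(-2))**2/2)*H = (375/2 - 5*(6 + 10) - (6 + 10)**2/2)*H = (375/2 - 5*16 - 1/2*16**2)*H = (375/2 - 80 - 1/2*256)*H = (375/2 - 80 - 128)*H = -41*H/2)
1/(-99693 + T(1/(239 + 35), 307)) = 1/(-99693 - 41/(2*(239 + 35))) = 1/(-99693 - 41/2/274) = 1/(-99693 - 41/2*1/274) = 1/(-99693 - 41/548) = 1/(-54631805/548) = -548/54631805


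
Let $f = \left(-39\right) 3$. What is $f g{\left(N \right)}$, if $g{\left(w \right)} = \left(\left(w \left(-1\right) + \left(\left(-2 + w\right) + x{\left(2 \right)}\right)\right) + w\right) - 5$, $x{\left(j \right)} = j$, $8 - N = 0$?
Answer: $-351$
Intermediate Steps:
$f = -117$
$N = 8$ ($N = 8 - 0 = 8 + 0 = 8$)
$g{\left(w \right)} = -5 + w$ ($g{\left(w \right)} = \left(\left(w \left(-1\right) + \left(\left(-2 + w\right) + 2\right)\right) + w\right) - 5 = \left(\left(- w + w\right) + w\right) - 5 = \left(0 + w\right) - 5 = w - 5 = -5 + w$)
$f g{\left(N \right)} = - 117 \left(-5 + 8\right) = \left(-117\right) 3 = -351$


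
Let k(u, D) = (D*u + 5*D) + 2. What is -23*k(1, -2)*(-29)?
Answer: -6670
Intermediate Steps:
k(u, D) = 2 + 5*D + D*u (k(u, D) = (5*D + D*u) + 2 = 2 + 5*D + D*u)
-23*k(1, -2)*(-29) = -23*(2 + 5*(-2) - 2*1)*(-29) = -23*(2 - 10 - 2)*(-29) = -23*(-10)*(-29) = 230*(-29) = -6670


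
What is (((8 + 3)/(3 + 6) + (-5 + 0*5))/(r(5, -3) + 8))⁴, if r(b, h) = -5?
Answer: 1336336/531441 ≈ 2.5146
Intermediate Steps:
(((8 + 3)/(3 + 6) + (-5 + 0*5))/(r(5, -3) + 8))⁴ = (((8 + 3)/(3 + 6) + (-5 + 0*5))/(-5 + 8))⁴ = ((11/9 + (-5 + 0))/3)⁴ = ((11*(⅑) - 5)*(⅓))⁴ = ((11/9 - 5)*(⅓))⁴ = (-34/9*⅓)⁴ = (-34/27)⁴ = 1336336/531441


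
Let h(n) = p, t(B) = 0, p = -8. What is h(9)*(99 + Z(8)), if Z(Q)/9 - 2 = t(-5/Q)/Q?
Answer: -936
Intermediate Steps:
h(n) = -8
Z(Q) = 18 (Z(Q) = 18 + 9*(0/Q) = 18 + 9*0 = 18 + 0 = 18)
h(9)*(99 + Z(8)) = -8*(99 + 18) = -8*117 = -936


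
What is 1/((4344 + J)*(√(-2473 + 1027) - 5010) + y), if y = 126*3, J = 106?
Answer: -3715687/82842751694314 - 2225*I*√1446/248528255082942 ≈ -4.4852e-8 - 3.4044e-10*I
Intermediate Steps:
y = 378
1/((4344 + J)*(√(-2473 + 1027) - 5010) + y) = 1/((4344 + 106)*(√(-2473 + 1027) - 5010) + 378) = 1/(4450*(√(-1446) - 5010) + 378) = 1/(4450*(I*√1446 - 5010) + 378) = 1/(4450*(-5010 + I*√1446) + 378) = 1/((-22294500 + 4450*I*√1446) + 378) = 1/(-22294122 + 4450*I*√1446)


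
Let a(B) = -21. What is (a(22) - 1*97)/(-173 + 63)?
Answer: 59/55 ≈ 1.0727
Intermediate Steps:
(a(22) - 1*97)/(-173 + 63) = (-21 - 1*97)/(-173 + 63) = (-21 - 97)/(-110) = -118*(-1/110) = 59/55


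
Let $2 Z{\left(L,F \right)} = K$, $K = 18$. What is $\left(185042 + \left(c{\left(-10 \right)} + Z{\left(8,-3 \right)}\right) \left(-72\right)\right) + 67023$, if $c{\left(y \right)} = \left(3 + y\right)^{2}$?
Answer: $247889$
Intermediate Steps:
$Z{\left(L,F \right)} = 9$ ($Z{\left(L,F \right)} = \frac{1}{2} \cdot 18 = 9$)
$\left(185042 + \left(c{\left(-10 \right)} + Z{\left(8,-3 \right)}\right) \left(-72\right)\right) + 67023 = \left(185042 + \left(\left(3 - 10\right)^{2} + 9\right) \left(-72\right)\right) + 67023 = \left(185042 + \left(\left(-7\right)^{2} + 9\right) \left(-72\right)\right) + 67023 = \left(185042 + \left(49 + 9\right) \left(-72\right)\right) + 67023 = \left(185042 + 58 \left(-72\right)\right) + 67023 = \left(185042 - 4176\right) + 67023 = 180866 + 67023 = 247889$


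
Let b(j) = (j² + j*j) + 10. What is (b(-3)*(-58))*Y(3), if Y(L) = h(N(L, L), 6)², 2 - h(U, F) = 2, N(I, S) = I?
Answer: 0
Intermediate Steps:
h(U, F) = 0 (h(U, F) = 2 - 1*2 = 2 - 2 = 0)
b(j) = 10 + 2*j² (b(j) = (j² + j²) + 10 = 2*j² + 10 = 10 + 2*j²)
Y(L) = 0 (Y(L) = 0² = 0)
(b(-3)*(-58))*Y(3) = ((10 + 2*(-3)²)*(-58))*0 = ((10 + 2*9)*(-58))*0 = ((10 + 18)*(-58))*0 = (28*(-58))*0 = -1624*0 = 0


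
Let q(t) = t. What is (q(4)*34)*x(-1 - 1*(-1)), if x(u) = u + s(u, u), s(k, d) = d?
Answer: 0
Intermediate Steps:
x(u) = 2*u (x(u) = u + u = 2*u)
(q(4)*34)*x(-1 - 1*(-1)) = (4*34)*(2*(-1 - 1*(-1))) = 136*(2*(-1 + 1)) = 136*(2*0) = 136*0 = 0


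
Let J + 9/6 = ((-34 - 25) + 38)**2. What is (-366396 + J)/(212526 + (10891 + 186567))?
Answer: -731913/819968 ≈ -0.89261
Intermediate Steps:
J = 879/2 (J = -3/2 + ((-34 - 25) + 38)**2 = -3/2 + (-59 + 38)**2 = -3/2 + (-21)**2 = -3/2 + 441 = 879/2 ≈ 439.50)
(-366396 + J)/(212526 + (10891 + 186567)) = (-366396 + 879/2)/(212526 + (10891 + 186567)) = -731913/(2*(212526 + 197458)) = -731913/2/409984 = -731913/2*1/409984 = -731913/819968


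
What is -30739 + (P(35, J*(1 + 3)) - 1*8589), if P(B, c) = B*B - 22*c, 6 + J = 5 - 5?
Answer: -37575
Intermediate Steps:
J = -6 (J = -6 + (5 - 5) = -6 + 0 = -6)
P(B, c) = B² - 22*c
-30739 + (P(35, J*(1 + 3)) - 1*8589) = -30739 + ((35² - (-132)*(1 + 3)) - 1*8589) = -30739 + ((1225 - (-132)*4) - 8589) = -30739 + ((1225 - 22*(-24)) - 8589) = -30739 + ((1225 + 528) - 8589) = -30739 + (1753 - 8589) = -30739 - 6836 = -37575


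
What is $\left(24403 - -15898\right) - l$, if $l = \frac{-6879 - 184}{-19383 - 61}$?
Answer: $\frac{783605581}{19444} \approx 40301.0$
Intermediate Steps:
$l = \frac{7063}{19444}$ ($l = - \frac{7063}{-19444} = \left(-7063\right) \left(- \frac{1}{19444}\right) = \frac{7063}{19444} \approx 0.36325$)
$\left(24403 - -15898\right) - l = \left(24403 - -15898\right) - \frac{7063}{19444} = \left(24403 + 15898\right) - \frac{7063}{19444} = 40301 - \frac{7063}{19444} = \frac{783605581}{19444}$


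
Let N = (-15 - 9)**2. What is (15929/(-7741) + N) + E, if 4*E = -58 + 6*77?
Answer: 5224728/7741 ≈ 674.94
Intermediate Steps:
N = 576 (N = (-24)**2 = 576)
E = 101 (E = (-58 + 6*77)/4 = (-58 + 462)/4 = (1/4)*404 = 101)
(15929/(-7741) + N) + E = (15929/(-7741) + 576) + 101 = (15929*(-1/7741) + 576) + 101 = (-15929/7741 + 576) + 101 = 4442887/7741 + 101 = 5224728/7741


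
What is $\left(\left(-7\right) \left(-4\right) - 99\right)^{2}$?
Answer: $5041$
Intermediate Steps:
$\left(\left(-7\right) \left(-4\right) - 99\right)^{2} = \left(28 - 99\right)^{2} = \left(-71\right)^{2} = 5041$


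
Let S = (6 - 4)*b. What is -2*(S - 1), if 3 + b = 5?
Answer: -6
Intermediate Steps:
b = 2 (b = -3 + 5 = 2)
S = 4 (S = (6 - 4)*2 = 2*2 = 4)
-2*(S - 1) = -2*(4 - 1) = -2*3 = -6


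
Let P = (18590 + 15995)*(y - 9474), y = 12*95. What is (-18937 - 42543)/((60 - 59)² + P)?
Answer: 61480/288231389 ≈ 0.00021330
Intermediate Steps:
y = 1140
P = -288231390 (P = (18590 + 15995)*(1140 - 9474) = 34585*(-8334) = -288231390)
(-18937 - 42543)/((60 - 59)² + P) = (-18937 - 42543)/((60 - 59)² - 288231390) = -61480/(1² - 288231390) = -61480/(1 - 288231390) = -61480/(-288231389) = -61480*(-1/288231389) = 61480/288231389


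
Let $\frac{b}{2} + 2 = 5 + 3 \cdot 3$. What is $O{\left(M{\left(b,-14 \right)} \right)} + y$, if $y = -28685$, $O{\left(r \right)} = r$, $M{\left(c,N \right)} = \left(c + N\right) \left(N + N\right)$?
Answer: $-28965$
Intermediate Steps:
$b = 24$ ($b = -4 + 2 \left(5 + 3 \cdot 3\right) = -4 + 2 \left(5 + 9\right) = -4 + 2 \cdot 14 = -4 + 28 = 24$)
$M{\left(c,N \right)} = 2 N \left(N + c\right)$ ($M{\left(c,N \right)} = \left(N + c\right) 2 N = 2 N \left(N + c\right)$)
$O{\left(M{\left(b,-14 \right)} \right)} + y = 2 \left(-14\right) \left(-14 + 24\right) - 28685 = 2 \left(-14\right) 10 - 28685 = -280 - 28685 = -28965$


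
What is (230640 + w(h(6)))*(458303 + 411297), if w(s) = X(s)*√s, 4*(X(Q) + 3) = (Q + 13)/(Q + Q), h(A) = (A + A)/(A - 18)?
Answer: 200564544000 - 3913200*I ≈ 2.0056e+11 - 3.9132e+6*I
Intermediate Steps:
h(A) = 2*A/(-18 + A) (h(A) = (2*A)/(-18 + A) = 2*A/(-18 + A))
X(Q) = -3 + (13 + Q)/(8*Q) (X(Q) = -3 + ((Q + 13)/(Q + Q))/4 = -3 + ((13 + Q)/((2*Q)))/4 = -3 + ((13 + Q)*(1/(2*Q)))/4 = -3 + ((13 + Q)/(2*Q))/4 = -3 + (13 + Q)/(8*Q))
w(s) = (13 - 23*s)/(8*√s) (w(s) = ((13 - 23*s)/(8*s))*√s = (13 - 23*s)/(8*√s))
(230640 + w(h(6)))*(458303 + 411297) = (230640 + (13 - 46*6/(-18 + 6))/(8*√(2*6/(-18 + 6))))*(458303 + 411297) = (230640 + (13 - 46*6/(-12))/(8*√(2*6/(-12))))*869600 = (230640 + (13 - 46*6*(-1)/12)/(8*√(2*6*(-1/12))))*869600 = (230640 + (13 - 23*(-1))/(8*√(-1)))*869600 = (230640 + (-I)*(13 + 23)/8)*869600 = (230640 + (⅛)*(-I)*36)*869600 = (230640 - 9*I/2)*869600 = 200564544000 - 3913200*I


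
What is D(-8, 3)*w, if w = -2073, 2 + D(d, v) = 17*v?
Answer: -101577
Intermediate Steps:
D(d, v) = -2 + 17*v
D(-8, 3)*w = (-2 + 17*3)*(-2073) = (-2 + 51)*(-2073) = 49*(-2073) = -101577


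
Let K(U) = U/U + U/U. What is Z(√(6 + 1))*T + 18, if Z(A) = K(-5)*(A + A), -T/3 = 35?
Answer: 18 - 420*√7 ≈ -1093.2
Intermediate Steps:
K(U) = 2 (K(U) = 1 + 1 = 2)
T = -105 (T = -3*35 = -105)
Z(A) = 4*A (Z(A) = 2*(A + A) = 2*(2*A) = 4*A)
Z(√(6 + 1))*T + 18 = (4*√(6 + 1))*(-105) + 18 = (4*√7)*(-105) + 18 = -420*√7 + 18 = 18 - 420*√7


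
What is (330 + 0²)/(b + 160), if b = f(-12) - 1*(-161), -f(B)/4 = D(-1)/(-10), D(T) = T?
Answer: 1650/1603 ≈ 1.0293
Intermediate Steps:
f(B) = -⅖ (f(B) = -(-4)/(-10) = -(-4)*(-1)/10 = -4*⅒ = -⅖)
b = 803/5 (b = -⅖ - 1*(-161) = -⅖ + 161 = 803/5 ≈ 160.60)
(330 + 0²)/(b + 160) = (330 + 0²)/(803/5 + 160) = (330 + 0)/(1603/5) = 330*(5/1603) = 1650/1603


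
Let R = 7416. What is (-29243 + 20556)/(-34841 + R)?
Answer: 8687/27425 ≈ 0.31675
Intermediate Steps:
(-29243 + 20556)/(-34841 + R) = (-29243 + 20556)/(-34841 + 7416) = -8687/(-27425) = -8687*(-1/27425) = 8687/27425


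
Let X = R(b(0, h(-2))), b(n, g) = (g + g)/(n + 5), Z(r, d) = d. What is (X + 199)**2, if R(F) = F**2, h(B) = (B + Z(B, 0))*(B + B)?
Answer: 27363361/625 ≈ 43781.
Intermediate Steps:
h(B) = 2*B**2 (h(B) = (B + 0)*(B + B) = B*(2*B) = 2*B**2)
b(n, g) = 2*g/(5 + n) (b(n, g) = (2*g)/(5 + n) = 2*g/(5 + n))
X = 256/25 (X = (2*(2*(-2)**2)/(5 + 0))**2 = (2*(2*4)/5)**2 = (2*8*(1/5))**2 = (16/5)**2 = 256/25 ≈ 10.240)
(X + 199)**2 = (256/25 + 199)**2 = (5231/25)**2 = 27363361/625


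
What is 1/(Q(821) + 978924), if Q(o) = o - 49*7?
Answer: 1/979402 ≈ 1.0210e-6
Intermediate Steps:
Q(o) = -343 + o (Q(o) = o - 343 = -343 + o)
1/(Q(821) + 978924) = 1/((-343 + 821) + 978924) = 1/(478 + 978924) = 1/979402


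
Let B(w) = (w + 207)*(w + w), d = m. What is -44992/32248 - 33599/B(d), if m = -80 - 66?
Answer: 35262881/71800172 ≈ 0.49113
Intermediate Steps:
m = -146
d = -146
B(w) = 2*w*(207 + w) (B(w) = (207 + w)*(2*w) = 2*w*(207 + w))
-44992/32248 - 33599/B(d) = -44992/32248 - 33599*(-1/(292*(207 - 146))) = -44992*1/32248 - 33599/(2*(-146)*61) = -5624/4031 - 33599/(-17812) = -5624/4031 - 33599*(-1/17812) = -5624/4031 + 33599/17812 = 35262881/71800172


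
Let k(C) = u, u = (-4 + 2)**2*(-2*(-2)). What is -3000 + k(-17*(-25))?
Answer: -2984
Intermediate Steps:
u = 16 (u = (-2)**2*4 = 4*4 = 16)
k(C) = 16
-3000 + k(-17*(-25)) = -3000 + 16 = -2984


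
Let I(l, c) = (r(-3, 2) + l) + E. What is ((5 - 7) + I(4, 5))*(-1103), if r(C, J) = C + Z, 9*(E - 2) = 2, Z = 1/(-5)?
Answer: -50738/45 ≈ -1127.5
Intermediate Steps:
Z = -1/5 ≈ -0.20000
E = 20/9 (E = 2 + (1/9)*2 = 2 + 2/9 = 20/9 ≈ 2.2222)
r(C, J) = -1/5 + C (r(C, J) = C - 1/5 = -1/5 + C)
I(l, c) = -44/45 + l (I(l, c) = ((-1/5 - 3) + l) + 20/9 = (-16/5 + l) + 20/9 = -44/45 + l)
((5 - 7) + I(4, 5))*(-1103) = ((5 - 7) + (-44/45 + 4))*(-1103) = (-2 + 136/45)*(-1103) = (46/45)*(-1103) = -50738/45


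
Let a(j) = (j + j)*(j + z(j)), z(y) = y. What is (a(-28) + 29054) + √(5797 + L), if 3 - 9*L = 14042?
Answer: 32190 + √38134/3 ≈ 32255.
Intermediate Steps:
L = -14039/9 (L = ⅓ - ⅑*14042 = ⅓ - 14042/9 = -14039/9 ≈ -1559.9)
a(j) = 4*j² (a(j) = (j + j)*(j + j) = (2*j)*(2*j) = 4*j²)
(a(-28) + 29054) + √(5797 + L) = (4*(-28)² + 29054) + √(5797 - 14039/9) = (4*784 + 29054) + √(38134/9) = (3136 + 29054) + √38134/3 = 32190 + √38134/3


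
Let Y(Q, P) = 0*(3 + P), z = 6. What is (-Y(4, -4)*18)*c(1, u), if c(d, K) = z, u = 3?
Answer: 0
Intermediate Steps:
c(d, K) = 6
Y(Q, P) = 0
(-Y(4, -4)*18)*c(1, u) = (-1*0*18)*6 = (0*18)*6 = 0*6 = 0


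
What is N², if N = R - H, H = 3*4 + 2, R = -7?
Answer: 441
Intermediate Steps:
H = 14 (H = 12 + 2 = 14)
N = -21 (N = -7 - 1*14 = -7 - 14 = -21)
N² = (-21)² = 441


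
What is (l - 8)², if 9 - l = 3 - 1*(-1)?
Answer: 9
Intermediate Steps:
l = 5 (l = 9 - (3 - 1*(-1)) = 9 - (3 + 1) = 9 - 1*4 = 9 - 4 = 5)
(l - 8)² = (5 - 8)² = (-3)² = 9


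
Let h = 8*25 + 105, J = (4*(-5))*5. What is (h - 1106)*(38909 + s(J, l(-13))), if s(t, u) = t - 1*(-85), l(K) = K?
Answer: -31154094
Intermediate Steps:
J = -100 (J = -20*5 = -100)
h = 305 (h = 200 + 105 = 305)
s(t, u) = 85 + t (s(t, u) = t + 85 = 85 + t)
(h - 1106)*(38909 + s(J, l(-13))) = (305 - 1106)*(38909 + (85 - 100)) = -801*(38909 - 15) = -801*38894 = -31154094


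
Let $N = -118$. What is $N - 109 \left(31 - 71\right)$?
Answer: $4242$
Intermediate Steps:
$N - 109 \left(31 - 71\right) = -118 - 109 \left(31 - 71\right) = -118 - -4360 = -118 + 4360 = 4242$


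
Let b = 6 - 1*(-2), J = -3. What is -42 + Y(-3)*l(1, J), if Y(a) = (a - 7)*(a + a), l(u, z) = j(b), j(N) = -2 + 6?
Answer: 198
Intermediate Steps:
b = 8 (b = 6 + 2 = 8)
j(N) = 4
l(u, z) = 4
Y(a) = 2*a*(-7 + a) (Y(a) = (-7 + a)*(2*a) = 2*a*(-7 + a))
-42 + Y(-3)*l(1, J) = -42 + (2*(-3)*(-7 - 3))*4 = -42 + (2*(-3)*(-10))*4 = -42 + 60*4 = -42 + 240 = 198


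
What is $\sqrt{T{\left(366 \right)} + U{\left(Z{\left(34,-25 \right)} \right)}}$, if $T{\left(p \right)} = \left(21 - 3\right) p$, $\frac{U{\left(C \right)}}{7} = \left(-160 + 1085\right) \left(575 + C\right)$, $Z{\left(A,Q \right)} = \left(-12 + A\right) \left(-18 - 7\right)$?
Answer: $\sqrt{168463} \approx 410.44$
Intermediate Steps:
$Z{\left(A,Q \right)} = 300 - 25 A$ ($Z{\left(A,Q \right)} = \left(-12 + A\right) \left(-25\right) = 300 - 25 A$)
$U{\left(C \right)} = 3723125 + 6475 C$ ($U{\left(C \right)} = 7 \left(-160 + 1085\right) \left(575 + C\right) = 7 \cdot 925 \left(575 + C\right) = 7 \left(531875 + 925 C\right) = 3723125 + 6475 C$)
$T{\left(p \right)} = 18 p$
$\sqrt{T{\left(366 \right)} + U{\left(Z{\left(34,-25 \right)} \right)}} = \sqrt{18 \cdot 366 + \left(3723125 + 6475 \left(300 - 850\right)\right)} = \sqrt{6588 + \left(3723125 + 6475 \left(300 - 850\right)\right)} = \sqrt{6588 + \left(3723125 + 6475 \left(-550\right)\right)} = \sqrt{6588 + \left(3723125 - 3561250\right)} = \sqrt{6588 + 161875} = \sqrt{168463}$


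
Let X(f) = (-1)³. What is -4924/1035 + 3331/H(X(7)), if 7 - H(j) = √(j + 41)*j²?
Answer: 892177/345 + 6662*√10/9 ≈ 4926.8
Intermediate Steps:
X(f) = -1
H(j) = 7 - j²*√(41 + j) (H(j) = 7 - √(j + 41)*j² = 7 - √(41 + j)*j² = 7 - j²*√(41 + j))
-4924/1035 + 3331/H(X(7)) = -4924/1035 + 3331/(7 - 1*(-1)²*√(41 - 1)) = -4924*1/1035 + 3331/(7 - 1*1*√40) = -4924/1035 + 3331/(7 - 1*1*2*√10) = -4924/1035 + 3331/(7 - 2*√10)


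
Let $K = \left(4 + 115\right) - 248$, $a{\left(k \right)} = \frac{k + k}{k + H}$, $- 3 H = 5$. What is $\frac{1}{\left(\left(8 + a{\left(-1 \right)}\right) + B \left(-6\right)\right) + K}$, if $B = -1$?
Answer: $- \frac{4}{457} \approx -0.0087527$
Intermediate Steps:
$H = - \frac{5}{3}$ ($H = \left(- \frac{1}{3}\right) 5 = - \frac{5}{3} \approx -1.6667$)
$a{\left(k \right)} = \frac{2 k}{- \frac{5}{3} + k}$ ($a{\left(k \right)} = \frac{k + k}{k - \frac{5}{3}} = \frac{2 k}{- \frac{5}{3} + k}$)
$K = -129$ ($K = 119 - 248 = -129$)
$\frac{1}{\left(\left(8 + a{\left(-1 \right)}\right) + B \left(-6\right)\right) + K} = \frac{1}{\left(\left(8 + 6 \left(-1\right) \frac{1}{-5 + 3 \left(-1\right)}\right) - -6\right) - 129} = \frac{1}{\left(\left(8 + 6 \left(-1\right) \frac{1}{-5 - 3}\right) + 6\right) - 129} = \frac{1}{\left(\left(8 + 6 \left(-1\right) \frac{1}{-8}\right) + 6\right) - 129} = \frac{1}{\left(\left(8 + 6 \left(-1\right) \left(- \frac{1}{8}\right)\right) + 6\right) - 129} = \frac{1}{\left(\left(8 + \frac{3}{4}\right) + 6\right) - 129} = \frac{1}{\left(\frac{35}{4} + 6\right) - 129} = \frac{1}{\frac{59}{4} - 129} = \frac{1}{- \frac{457}{4}} = - \frac{4}{457}$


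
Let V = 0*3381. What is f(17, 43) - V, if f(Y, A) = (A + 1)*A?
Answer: 1892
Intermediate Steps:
f(Y, A) = A*(1 + A) (f(Y, A) = (1 + A)*A = A*(1 + A))
V = 0
f(17, 43) - V = 43*(1 + 43) - 1*0 = 43*44 + 0 = 1892 + 0 = 1892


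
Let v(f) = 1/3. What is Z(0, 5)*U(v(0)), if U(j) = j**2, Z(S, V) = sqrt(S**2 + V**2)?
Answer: 5/9 ≈ 0.55556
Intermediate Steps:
v(f) = 1/3 (v(f) = 1*(1/3) = 1/3)
Z(0, 5)*U(v(0)) = sqrt(0**2 + 5**2)*(1/3)**2 = sqrt(0 + 25)*(1/9) = sqrt(25)*(1/9) = 5*(1/9) = 5/9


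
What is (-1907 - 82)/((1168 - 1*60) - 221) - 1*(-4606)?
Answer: 4083533/887 ≈ 4603.8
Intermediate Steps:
(-1907 - 82)/((1168 - 1*60) - 221) - 1*(-4606) = -1989/((1168 - 60) - 221) + 4606 = -1989/(1108 - 221) + 4606 = -1989/887 + 4606 = 4083533/887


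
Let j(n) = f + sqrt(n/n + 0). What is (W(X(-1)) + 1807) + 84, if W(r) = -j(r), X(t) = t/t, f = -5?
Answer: 1895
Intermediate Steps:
X(t) = 1
j(n) = -4 (j(n) = -5 + sqrt(n/n + 0) = -5 + sqrt(1 + 0) = -5 + sqrt(1) = -5 + 1 = -4)
W(r) = 4 (W(r) = -1*(-4) = 4)
(W(X(-1)) + 1807) + 84 = (4 + 1807) + 84 = 1811 + 84 = 1895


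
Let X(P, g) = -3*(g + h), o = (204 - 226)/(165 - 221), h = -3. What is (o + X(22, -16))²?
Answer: 2582449/784 ≈ 3293.9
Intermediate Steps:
o = 11/28 (o = -22/(-56) = -22*(-1/56) = 11/28 ≈ 0.39286)
X(P, g) = 9 - 3*g (X(P, g) = -3*(g - 3) = -3*(-3 + g) = 9 - 3*g)
(o + X(22, -16))² = (11/28 + (9 - 3*(-16)))² = (11/28 + (9 + 48))² = (11/28 + 57)² = (1607/28)² = 2582449/784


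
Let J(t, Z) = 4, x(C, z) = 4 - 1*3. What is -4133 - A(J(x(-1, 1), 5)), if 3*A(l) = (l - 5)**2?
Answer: -12400/3 ≈ -4133.3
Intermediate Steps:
x(C, z) = 1 (x(C, z) = 4 - 3 = 1)
A(l) = (-5 + l)**2/3 (A(l) = (l - 5)**2/3 = (-5 + l)**2/3)
-4133 - A(J(x(-1, 1), 5)) = -4133 - (-5 + 4)**2/3 = -4133 - (-1)**2/3 = -4133 - 1/3 = -12400/3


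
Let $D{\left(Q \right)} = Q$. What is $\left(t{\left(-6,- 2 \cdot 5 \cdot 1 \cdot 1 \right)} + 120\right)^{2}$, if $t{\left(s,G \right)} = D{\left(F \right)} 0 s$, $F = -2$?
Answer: $14400$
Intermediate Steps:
$t{\left(s,G \right)} = 0$ ($t{\left(s,G \right)} = \left(-2\right) 0 s = 0 s = 0$)
$\left(t{\left(-6,- 2 \cdot 5 \cdot 1 \cdot 1 \right)} + 120\right)^{2} = \left(0 + 120\right)^{2} = 120^{2} = 14400$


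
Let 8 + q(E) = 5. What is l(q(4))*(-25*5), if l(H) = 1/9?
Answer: -125/9 ≈ -13.889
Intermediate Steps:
q(E) = -3 (q(E) = -8 + 5 = -3)
l(H) = ⅑
l(q(4))*(-25*5) = (-25*5)/9 = (⅑)*(-125) = -125/9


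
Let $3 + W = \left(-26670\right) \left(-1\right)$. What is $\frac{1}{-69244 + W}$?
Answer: $- \frac{1}{42577} \approx -2.3487 \cdot 10^{-5}$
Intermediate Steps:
$W = 26667$ ($W = -3 - -26670 = -3 + 26670 = 26667$)
$\frac{1}{-69244 + W} = \frac{1}{-69244 + 26667} = \frac{1}{-42577} = - \frac{1}{42577}$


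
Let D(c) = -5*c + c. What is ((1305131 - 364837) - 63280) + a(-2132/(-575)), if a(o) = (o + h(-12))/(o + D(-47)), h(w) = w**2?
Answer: 24168773045/27558 ≈ 8.7702e+5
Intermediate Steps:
D(c) = -4*c
a(o) = (144 + o)/(188 + o) (a(o) = (o + (-12)**2)/(o - 4*(-47)) = (o + 144)/(o + 188) = (144 + o)/(188 + o))
((1305131 - 364837) - 63280) + a(-2132/(-575)) = ((1305131 - 364837) - 63280) + (144 - 2132/(-575))/(188 - 2132/(-575)) = (940294 - 63280) + (144 - 2132*(-1/575))/(188 - 2132*(-1/575)) = 877014 + (144 + 2132/575)/(188 + 2132/575) = 877014 + (84932/575)/(110232/575) = 877014 + (575/110232)*(84932/575) = 877014 + 21233/27558 = 24168773045/27558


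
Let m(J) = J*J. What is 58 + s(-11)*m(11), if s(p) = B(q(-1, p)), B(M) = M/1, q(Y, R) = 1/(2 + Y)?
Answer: 179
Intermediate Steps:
m(J) = J²
B(M) = M (B(M) = M*1 = M)
s(p) = 1 (s(p) = 1/(2 - 1) = 1/1 = 1)
58 + s(-11)*m(11) = 58 + 1*11² = 58 + 1*121 = 58 + 121 = 179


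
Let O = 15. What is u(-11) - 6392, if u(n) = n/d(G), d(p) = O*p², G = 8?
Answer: -6136331/960 ≈ -6392.0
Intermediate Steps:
d(p) = 15*p²
u(n) = n/960 (u(n) = n/((15*8²)) = n/((15*64)) = n/960)
u(-11) - 6392 = (1/960)*(-11) - 6392 = -11/960 - 6392 = -6136331/960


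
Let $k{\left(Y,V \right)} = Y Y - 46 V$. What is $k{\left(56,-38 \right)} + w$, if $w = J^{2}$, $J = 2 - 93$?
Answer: $13165$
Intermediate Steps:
$J = -91$
$k{\left(Y,V \right)} = Y^{2} - 46 V$
$w = 8281$ ($w = \left(-91\right)^{2} = 8281$)
$k{\left(56,-38 \right)} + w = \left(56^{2} - -1748\right) + 8281 = \left(3136 + 1748\right) + 8281 = 4884 + 8281 = 13165$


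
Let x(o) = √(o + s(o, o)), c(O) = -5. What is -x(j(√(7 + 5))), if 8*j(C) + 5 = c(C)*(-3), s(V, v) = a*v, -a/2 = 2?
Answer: -I*√15/2 ≈ -1.9365*I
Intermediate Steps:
a = -4 (a = -2*2 = -4)
s(V, v) = -4*v
j(C) = 5/4 (j(C) = -5/8 + (-5*(-3))/8 = -5/8 + (⅛)*15 = -5/8 + 15/8 = 5/4)
x(o) = √3*√(-o) (x(o) = √(o - 4*o) = √(-3*o) = √3*√(-o))
-x(j(√(7 + 5))) = -√3*√(-1*5/4) = -√3*√(-5/4) = -√3*I*√5/2 = -I*√15/2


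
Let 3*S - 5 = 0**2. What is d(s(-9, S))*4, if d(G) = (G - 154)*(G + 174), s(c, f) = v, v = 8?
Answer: -106288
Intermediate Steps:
S = 5/3 (S = 5/3 + (1/3)*0**2 = 5/3 + (1/3)*0 = 5/3 + 0 = 5/3 ≈ 1.6667)
s(c, f) = 8
d(G) = (-154 + G)*(174 + G)
d(s(-9, S))*4 = (-26796 + 8**2 + 20*8)*4 = (-26796 + 64 + 160)*4 = -26572*4 = -106288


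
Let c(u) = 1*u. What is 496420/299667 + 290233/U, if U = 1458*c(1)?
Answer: 29232344257/145638162 ≈ 200.72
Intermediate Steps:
c(u) = u
U = 1458 (U = 1458*1 = 1458)
496420/299667 + 290233/U = 496420/299667 + 290233/1458 = 29232344257/145638162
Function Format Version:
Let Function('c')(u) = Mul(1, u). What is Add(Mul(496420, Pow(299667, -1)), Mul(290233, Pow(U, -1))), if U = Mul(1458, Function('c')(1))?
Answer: Rational(29232344257, 145638162) ≈ 200.72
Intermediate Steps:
Function('c')(u) = u
U = 1458 (U = Mul(1458, 1) = 1458)
Add(Mul(496420, Pow(299667, -1)), Mul(290233, Pow(U, -1))) = Add(Mul(496420, Pow(299667, -1)), Mul(290233, Pow(1458, -1))) = Add(Mul(496420, Rational(1, 299667)), Mul(290233, Rational(1, 1458))) = Add(Rational(496420, 299667), Rational(290233, 1458)) = Rational(29232344257, 145638162)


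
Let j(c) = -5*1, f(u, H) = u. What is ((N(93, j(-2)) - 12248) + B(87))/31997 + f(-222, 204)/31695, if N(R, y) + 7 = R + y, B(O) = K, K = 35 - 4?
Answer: -130584618/338048305 ≈ -0.38629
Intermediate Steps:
K = 31
B(O) = 31
j(c) = -5
N(R, y) = -7 + R + y (N(R, y) = -7 + (R + y) = -7 + R + y)
((N(93, j(-2)) - 12248) + B(87))/31997 + f(-222, 204)/31695 = (((-7 + 93 - 5) - 12248) + 31)/31997 - 222/31695 = ((81 - 12248) + 31)*(1/31997) - 222*1/31695 = (-12167 + 31)*(1/31997) - 74/10565 = -12136*1/31997 - 74/10565 = -12136/31997 - 74/10565 = -130584618/338048305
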